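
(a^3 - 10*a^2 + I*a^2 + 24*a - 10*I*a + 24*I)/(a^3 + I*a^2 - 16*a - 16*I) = (a - 6)/(a + 4)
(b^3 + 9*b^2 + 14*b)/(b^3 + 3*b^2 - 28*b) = (b + 2)/(b - 4)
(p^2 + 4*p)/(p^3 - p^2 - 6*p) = (p + 4)/(p^2 - p - 6)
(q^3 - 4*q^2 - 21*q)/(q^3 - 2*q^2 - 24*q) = (-q^2 + 4*q + 21)/(-q^2 + 2*q + 24)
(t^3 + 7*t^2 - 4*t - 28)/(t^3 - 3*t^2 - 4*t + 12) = (t + 7)/(t - 3)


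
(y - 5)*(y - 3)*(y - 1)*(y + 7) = y^4 - 2*y^3 - 40*y^2 + 146*y - 105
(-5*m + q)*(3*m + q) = -15*m^2 - 2*m*q + q^2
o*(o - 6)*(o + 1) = o^3 - 5*o^2 - 6*o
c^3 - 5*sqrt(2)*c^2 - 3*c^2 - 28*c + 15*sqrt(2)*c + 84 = (c - 3)*(c - 7*sqrt(2))*(c + 2*sqrt(2))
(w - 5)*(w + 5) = w^2 - 25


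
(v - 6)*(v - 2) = v^2 - 8*v + 12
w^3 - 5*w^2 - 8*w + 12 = (w - 6)*(w - 1)*(w + 2)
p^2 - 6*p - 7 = (p - 7)*(p + 1)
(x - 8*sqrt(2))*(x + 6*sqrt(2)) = x^2 - 2*sqrt(2)*x - 96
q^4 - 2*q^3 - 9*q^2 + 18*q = q*(q - 3)*(q - 2)*(q + 3)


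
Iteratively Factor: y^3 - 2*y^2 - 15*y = (y - 5)*(y^2 + 3*y) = (y - 5)*(y + 3)*(y)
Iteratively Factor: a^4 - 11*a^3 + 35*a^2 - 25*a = (a - 5)*(a^3 - 6*a^2 + 5*a) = (a - 5)*(a - 1)*(a^2 - 5*a) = (a - 5)^2*(a - 1)*(a)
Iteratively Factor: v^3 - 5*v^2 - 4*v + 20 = (v - 5)*(v^2 - 4) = (v - 5)*(v + 2)*(v - 2)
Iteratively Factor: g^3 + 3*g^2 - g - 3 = (g + 1)*(g^2 + 2*g - 3) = (g - 1)*(g + 1)*(g + 3)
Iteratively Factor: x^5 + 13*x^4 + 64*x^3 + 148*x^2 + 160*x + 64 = (x + 2)*(x^4 + 11*x^3 + 42*x^2 + 64*x + 32) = (x + 2)^2*(x^3 + 9*x^2 + 24*x + 16) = (x + 1)*(x + 2)^2*(x^2 + 8*x + 16) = (x + 1)*(x + 2)^2*(x + 4)*(x + 4)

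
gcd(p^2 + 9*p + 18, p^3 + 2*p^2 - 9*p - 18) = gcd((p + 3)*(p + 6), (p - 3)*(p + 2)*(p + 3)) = p + 3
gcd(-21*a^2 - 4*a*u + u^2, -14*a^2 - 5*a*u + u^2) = -7*a + u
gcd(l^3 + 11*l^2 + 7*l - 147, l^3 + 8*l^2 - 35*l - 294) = l^2 + 14*l + 49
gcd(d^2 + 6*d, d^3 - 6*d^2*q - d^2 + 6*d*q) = d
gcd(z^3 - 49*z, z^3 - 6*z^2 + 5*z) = z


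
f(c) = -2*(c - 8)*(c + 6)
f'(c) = 4 - 4*c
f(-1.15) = 88.76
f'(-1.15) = 8.60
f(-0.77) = 91.73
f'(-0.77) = 7.08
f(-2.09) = 78.90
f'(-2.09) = 12.36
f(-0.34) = 94.41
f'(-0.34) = 5.36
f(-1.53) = 85.20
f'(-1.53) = 10.12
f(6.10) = 45.98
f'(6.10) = -20.40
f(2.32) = 94.52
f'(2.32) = -5.28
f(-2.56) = 72.65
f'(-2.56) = 14.24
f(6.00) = 48.00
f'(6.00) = -20.00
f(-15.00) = -414.00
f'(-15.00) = 64.00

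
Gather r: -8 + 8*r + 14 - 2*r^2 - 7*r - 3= -2*r^2 + r + 3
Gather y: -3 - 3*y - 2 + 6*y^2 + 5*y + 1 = 6*y^2 + 2*y - 4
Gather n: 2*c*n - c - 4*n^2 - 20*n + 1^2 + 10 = -c - 4*n^2 + n*(2*c - 20) + 11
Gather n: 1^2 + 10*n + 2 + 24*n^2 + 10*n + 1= 24*n^2 + 20*n + 4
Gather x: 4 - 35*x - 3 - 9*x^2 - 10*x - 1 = -9*x^2 - 45*x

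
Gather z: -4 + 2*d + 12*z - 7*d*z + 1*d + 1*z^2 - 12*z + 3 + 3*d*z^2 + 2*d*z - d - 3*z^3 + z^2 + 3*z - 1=2*d - 3*z^3 + z^2*(3*d + 2) + z*(3 - 5*d) - 2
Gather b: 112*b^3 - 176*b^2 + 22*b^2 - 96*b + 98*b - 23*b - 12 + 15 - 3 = 112*b^3 - 154*b^2 - 21*b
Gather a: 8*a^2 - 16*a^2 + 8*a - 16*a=-8*a^2 - 8*a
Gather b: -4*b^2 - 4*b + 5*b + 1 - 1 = -4*b^2 + b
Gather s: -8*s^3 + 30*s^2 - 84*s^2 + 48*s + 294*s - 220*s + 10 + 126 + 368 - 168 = -8*s^3 - 54*s^2 + 122*s + 336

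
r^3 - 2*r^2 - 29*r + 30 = (r - 6)*(r - 1)*(r + 5)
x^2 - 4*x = x*(x - 4)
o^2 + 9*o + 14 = (o + 2)*(o + 7)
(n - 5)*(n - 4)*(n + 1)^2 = n^4 - 7*n^3 + 3*n^2 + 31*n + 20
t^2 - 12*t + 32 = (t - 8)*(t - 4)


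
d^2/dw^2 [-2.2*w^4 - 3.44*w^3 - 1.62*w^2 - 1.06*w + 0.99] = -26.4*w^2 - 20.64*w - 3.24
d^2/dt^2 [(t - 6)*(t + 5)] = 2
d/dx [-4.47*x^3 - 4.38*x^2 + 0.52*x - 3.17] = -13.41*x^2 - 8.76*x + 0.52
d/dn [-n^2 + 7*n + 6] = 7 - 2*n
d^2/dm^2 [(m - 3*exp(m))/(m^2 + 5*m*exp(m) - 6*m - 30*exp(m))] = (2*(m - 3*exp(m))*(5*m*exp(m) + 2*m - 25*exp(m) - 6)^2 + (-(m - 3*exp(m))*(5*m*exp(m) - 20*exp(m) + 2) + 2*(3*exp(m) - 1)*(5*m*exp(m) + 2*m - 25*exp(m) - 6))*(m^2 + 5*m*exp(m) - 6*m - 30*exp(m)) - 3*(m^2 + 5*m*exp(m) - 6*m - 30*exp(m))^2*exp(m))/(m^2 + 5*m*exp(m) - 6*m - 30*exp(m))^3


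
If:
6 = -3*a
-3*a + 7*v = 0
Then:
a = -2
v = -6/7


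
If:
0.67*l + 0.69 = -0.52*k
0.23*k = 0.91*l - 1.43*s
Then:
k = -1.52733939104097*s - 1.00095648015304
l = 1.1853977363303*s - 0.25298900047824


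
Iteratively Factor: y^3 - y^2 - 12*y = (y - 4)*(y^2 + 3*y) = y*(y - 4)*(y + 3)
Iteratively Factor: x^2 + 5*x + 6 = (x + 2)*(x + 3)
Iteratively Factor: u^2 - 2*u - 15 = (u - 5)*(u + 3)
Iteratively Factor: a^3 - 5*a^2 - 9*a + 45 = (a + 3)*(a^2 - 8*a + 15) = (a - 3)*(a + 3)*(a - 5)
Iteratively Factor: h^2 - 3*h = (h - 3)*(h)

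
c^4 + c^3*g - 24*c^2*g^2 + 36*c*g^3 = c*(c - 3*g)*(c - 2*g)*(c + 6*g)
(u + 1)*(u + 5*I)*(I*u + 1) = I*u^3 - 4*u^2 + I*u^2 - 4*u + 5*I*u + 5*I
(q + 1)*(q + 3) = q^2 + 4*q + 3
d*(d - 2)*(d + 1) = d^3 - d^2 - 2*d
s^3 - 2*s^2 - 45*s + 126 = (s - 6)*(s - 3)*(s + 7)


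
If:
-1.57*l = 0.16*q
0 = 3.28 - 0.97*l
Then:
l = 3.38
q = -33.18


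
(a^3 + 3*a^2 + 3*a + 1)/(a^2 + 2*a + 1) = a + 1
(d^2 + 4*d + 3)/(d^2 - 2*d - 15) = (d + 1)/(d - 5)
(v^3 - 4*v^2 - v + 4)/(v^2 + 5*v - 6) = (v^2 - 3*v - 4)/(v + 6)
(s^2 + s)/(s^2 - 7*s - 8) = s/(s - 8)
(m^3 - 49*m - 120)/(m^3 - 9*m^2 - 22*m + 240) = (m + 3)/(m - 6)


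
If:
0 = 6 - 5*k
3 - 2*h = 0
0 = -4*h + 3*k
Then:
No Solution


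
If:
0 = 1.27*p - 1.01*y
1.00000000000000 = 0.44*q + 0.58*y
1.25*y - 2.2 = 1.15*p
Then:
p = 5.22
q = -6.37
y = 6.56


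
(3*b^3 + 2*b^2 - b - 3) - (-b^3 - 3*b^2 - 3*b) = 4*b^3 + 5*b^2 + 2*b - 3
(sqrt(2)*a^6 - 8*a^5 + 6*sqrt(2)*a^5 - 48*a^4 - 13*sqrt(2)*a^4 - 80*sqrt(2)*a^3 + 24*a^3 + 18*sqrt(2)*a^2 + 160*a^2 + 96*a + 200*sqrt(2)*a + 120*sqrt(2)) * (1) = sqrt(2)*a^6 - 8*a^5 + 6*sqrt(2)*a^5 - 48*a^4 - 13*sqrt(2)*a^4 - 80*sqrt(2)*a^3 + 24*a^3 + 18*sqrt(2)*a^2 + 160*a^2 + 96*a + 200*sqrt(2)*a + 120*sqrt(2)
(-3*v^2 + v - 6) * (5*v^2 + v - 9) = -15*v^4 + 2*v^3 - 2*v^2 - 15*v + 54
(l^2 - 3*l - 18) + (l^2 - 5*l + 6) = 2*l^2 - 8*l - 12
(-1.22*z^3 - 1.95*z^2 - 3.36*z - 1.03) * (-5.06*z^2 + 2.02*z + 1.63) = 6.1732*z^5 + 7.4026*z^4 + 11.074*z^3 - 4.7539*z^2 - 7.5574*z - 1.6789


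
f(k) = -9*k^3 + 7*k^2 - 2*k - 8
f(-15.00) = 31972.00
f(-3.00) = 304.00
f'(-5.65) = -943.01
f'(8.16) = -1685.57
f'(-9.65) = -2651.41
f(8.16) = -4448.27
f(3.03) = -200.16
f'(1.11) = -19.73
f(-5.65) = 1850.02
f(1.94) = -51.25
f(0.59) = -8.59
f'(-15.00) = -6287.00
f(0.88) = -10.47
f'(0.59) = -3.14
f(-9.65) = 8750.85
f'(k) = -27*k^2 + 14*k - 2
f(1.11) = -13.90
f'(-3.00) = -287.00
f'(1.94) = -76.46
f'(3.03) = -207.46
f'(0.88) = -10.59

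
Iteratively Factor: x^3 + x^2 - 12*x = (x)*(x^2 + x - 12) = x*(x - 3)*(x + 4)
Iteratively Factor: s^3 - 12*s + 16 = (s - 2)*(s^2 + 2*s - 8) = (s - 2)*(s + 4)*(s - 2)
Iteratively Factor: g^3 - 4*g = (g - 2)*(g^2 + 2*g) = (g - 2)*(g + 2)*(g)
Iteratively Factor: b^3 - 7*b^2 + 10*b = (b - 2)*(b^2 - 5*b) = b*(b - 2)*(b - 5)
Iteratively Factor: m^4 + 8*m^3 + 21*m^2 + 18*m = (m)*(m^3 + 8*m^2 + 21*m + 18) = m*(m + 2)*(m^2 + 6*m + 9) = m*(m + 2)*(m + 3)*(m + 3)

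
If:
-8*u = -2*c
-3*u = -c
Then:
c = 0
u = 0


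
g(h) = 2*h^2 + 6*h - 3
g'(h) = 4*h + 6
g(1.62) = 11.97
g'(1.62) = 12.48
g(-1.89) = -7.20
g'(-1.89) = -1.56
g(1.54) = 10.98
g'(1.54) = 12.16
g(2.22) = 20.18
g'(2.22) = 14.88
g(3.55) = 43.50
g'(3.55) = 20.20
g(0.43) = -0.05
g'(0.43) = 7.72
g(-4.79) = 14.15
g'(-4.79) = -13.16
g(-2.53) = -5.38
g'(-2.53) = -4.12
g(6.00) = 105.00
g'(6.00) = 30.00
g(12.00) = 357.00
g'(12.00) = 54.00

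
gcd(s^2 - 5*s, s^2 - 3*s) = s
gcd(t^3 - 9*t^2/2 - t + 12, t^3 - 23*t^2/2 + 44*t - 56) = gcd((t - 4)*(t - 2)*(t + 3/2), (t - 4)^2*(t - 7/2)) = t - 4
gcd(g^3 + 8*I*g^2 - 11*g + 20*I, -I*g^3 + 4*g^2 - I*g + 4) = g^2 + 3*I*g + 4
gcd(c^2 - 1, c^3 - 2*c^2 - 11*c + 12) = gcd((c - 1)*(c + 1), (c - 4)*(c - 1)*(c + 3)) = c - 1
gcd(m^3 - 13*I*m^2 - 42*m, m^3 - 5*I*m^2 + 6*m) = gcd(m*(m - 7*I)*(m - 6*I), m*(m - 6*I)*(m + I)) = m^2 - 6*I*m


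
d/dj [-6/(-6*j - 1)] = -36/(6*j + 1)^2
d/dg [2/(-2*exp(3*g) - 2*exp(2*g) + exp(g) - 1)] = (12*exp(2*g) + 8*exp(g) - 2)*exp(g)/(2*exp(3*g) + 2*exp(2*g) - exp(g) + 1)^2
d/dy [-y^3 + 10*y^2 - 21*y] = -3*y^2 + 20*y - 21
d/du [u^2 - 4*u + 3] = 2*u - 4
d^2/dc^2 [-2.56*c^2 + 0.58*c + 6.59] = -5.12000000000000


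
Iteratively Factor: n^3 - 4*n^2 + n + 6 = (n - 3)*(n^2 - n - 2) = (n - 3)*(n + 1)*(n - 2)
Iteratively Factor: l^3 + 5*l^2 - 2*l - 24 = (l - 2)*(l^2 + 7*l + 12) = (l - 2)*(l + 4)*(l + 3)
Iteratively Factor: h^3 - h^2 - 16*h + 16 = (h + 4)*(h^2 - 5*h + 4) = (h - 4)*(h + 4)*(h - 1)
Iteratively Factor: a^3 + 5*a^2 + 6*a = (a + 3)*(a^2 + 2*a) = a*(a + 3)*(a + 2)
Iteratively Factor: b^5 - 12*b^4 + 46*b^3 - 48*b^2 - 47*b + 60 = (b - 1)*(b^4 - 11*b^3 + 35*b^2 - 13*b - 60) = (b - 5)*(b - 1)*(b^3 - 6*b^2 + 5*b + 12) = (b - 5)*(b - 3)*(b - 1)*(b^2 - 3*b - 4) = (b - 5)*(b - 4)*(b - 3)*(b - 1)*(b + 1)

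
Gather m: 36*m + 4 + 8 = 36*m + 12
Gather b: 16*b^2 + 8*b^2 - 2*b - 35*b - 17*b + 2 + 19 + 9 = 24*b^2 - 54*b + 30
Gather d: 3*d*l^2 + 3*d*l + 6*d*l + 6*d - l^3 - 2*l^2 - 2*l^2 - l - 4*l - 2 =d*(3*l^2 + 9*l + 6) - l^3 - 4*l^2 - 5*l - 2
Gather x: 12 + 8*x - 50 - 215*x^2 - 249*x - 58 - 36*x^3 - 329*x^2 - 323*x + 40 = -36*x^3 - 544*x^2 - 564*x - 56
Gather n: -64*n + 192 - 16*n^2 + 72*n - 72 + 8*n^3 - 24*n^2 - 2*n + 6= 8*n^3 - 40*n^2 + 6*n + 126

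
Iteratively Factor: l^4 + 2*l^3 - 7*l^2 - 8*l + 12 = (l - 1)*(l^3 + 3*l^2 - 4*l - 12) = (l - 1)*(l + 3)*(l^2 - 4) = (l - 1)*(l + 2)*(l + 3)*(l - 2)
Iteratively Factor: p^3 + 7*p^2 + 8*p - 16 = (p + 4)*(p^2 + 3*p - 4) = (p + 4)^2*(p - 1)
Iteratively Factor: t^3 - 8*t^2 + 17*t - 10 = (t - 1)*(t^2 - 7*t + 10) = (t - 2)*(t - 1)*(t - 5)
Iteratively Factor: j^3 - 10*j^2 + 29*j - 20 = (j - 1)*(j^2 - 9*j + 20) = (j - 5)*(j - 1)*(j - 4)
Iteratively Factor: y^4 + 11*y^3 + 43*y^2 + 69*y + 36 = (y + 1)*(y^3 + 10*y^2 + 33*y + 36) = (y + 1)*(y + 4)*(y^2 + 6*y + 9) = (y + 1)*(y + 3)*(y + 4)*(y + 3)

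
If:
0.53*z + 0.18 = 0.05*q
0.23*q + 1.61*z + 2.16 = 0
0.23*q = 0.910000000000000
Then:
No Solution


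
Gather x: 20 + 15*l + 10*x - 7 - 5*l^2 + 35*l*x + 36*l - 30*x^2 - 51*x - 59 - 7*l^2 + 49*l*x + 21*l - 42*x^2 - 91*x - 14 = -12*l^2 + 72*l - 72*x^2 + x*(84*l - 132) - 60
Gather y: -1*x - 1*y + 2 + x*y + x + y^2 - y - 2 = y^2 + y*(x - 2)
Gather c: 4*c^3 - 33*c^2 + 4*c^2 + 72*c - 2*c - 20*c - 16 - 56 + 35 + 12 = 4*c^3 - 29*c^2 + 50*c - 25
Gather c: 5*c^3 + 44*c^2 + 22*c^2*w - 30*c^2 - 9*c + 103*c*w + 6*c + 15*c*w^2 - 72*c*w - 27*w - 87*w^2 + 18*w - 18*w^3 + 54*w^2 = 5*c^3 + c^2*(22*w + 14) + c*(15*w^2 + 31*w - 3) - 18*w^3 - 33*w^2 - 9*w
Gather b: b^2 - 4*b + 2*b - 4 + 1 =b^2 - 2*b - 3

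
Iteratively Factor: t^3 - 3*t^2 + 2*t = (t - 1)*(t^2 - 2*t) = (t - 2)*(t - 1)*(t)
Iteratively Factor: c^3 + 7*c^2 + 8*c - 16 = (c - 1)*(c^2 + 8*c + 16) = (c - 1)*(c + 4)*(c + 4)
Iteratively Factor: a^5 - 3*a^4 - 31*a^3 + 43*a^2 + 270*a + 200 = (a + 4)*(a^4 - 7*a^3 - 3*a^2 + 55*a + 50) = (a + 1)*(a + 4)*(a^3 - 8*a^2 + 5*a + 50) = (a - 5)*(a + 1)*(a + 4)*(a^2 - 3*a - 10) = (a - 5)*(a + 1)*(a + 2)*(a + 4)*(a - 5)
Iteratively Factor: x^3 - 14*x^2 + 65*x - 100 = (x - 5)*(x^2 - 9*x + 20) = (x - 5)*(x - 4)*(x - 5)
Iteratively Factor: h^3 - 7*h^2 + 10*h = (h - 5)*(h^2 - 2*h) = h*(h - 5)*(h - 2)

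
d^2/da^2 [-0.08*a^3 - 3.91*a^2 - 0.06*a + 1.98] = -0.48*a - 7.82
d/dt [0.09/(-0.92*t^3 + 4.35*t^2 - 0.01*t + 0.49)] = (0.2484*t^2 - 0.783*t + 0.0009)/(0.92*t^3 - 4.35*t^2 + 0.01*t - 0.49)^2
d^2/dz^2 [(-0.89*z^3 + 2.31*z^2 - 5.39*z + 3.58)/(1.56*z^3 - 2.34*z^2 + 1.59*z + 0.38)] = (7.105427357601e-15*z^7 + 4.74552*z^6 - 65.4572879999999*z^5 + 194.554152*z^4 - 249.447942*z^3 + 218.335068*z^2 - 122.179656*z + 31.648272)/(3.796416*z^9 - 17.083872*z^8 + 37.23408*z^7 - 44.863416*z^6 + 29.627208*z^5 - 5.849766*z^4 - 3.787497*z^3 + 1.868346*z^2 + 0.688788*z + 0.054872)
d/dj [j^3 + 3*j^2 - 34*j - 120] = 3*j^2 + 6*j - 34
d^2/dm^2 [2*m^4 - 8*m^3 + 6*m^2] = 24*m^2 - 48*m + 12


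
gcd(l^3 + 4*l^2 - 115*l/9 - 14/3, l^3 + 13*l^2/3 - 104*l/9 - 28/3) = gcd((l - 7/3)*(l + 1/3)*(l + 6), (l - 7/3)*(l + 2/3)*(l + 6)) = l^2 + 11*l/3 - 14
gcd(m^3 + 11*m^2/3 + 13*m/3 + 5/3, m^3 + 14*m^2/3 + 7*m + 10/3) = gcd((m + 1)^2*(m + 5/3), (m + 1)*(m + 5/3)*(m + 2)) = m^2 + 8*m/3 + 5/3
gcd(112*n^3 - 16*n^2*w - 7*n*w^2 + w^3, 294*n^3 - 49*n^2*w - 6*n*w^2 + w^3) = -7*n + w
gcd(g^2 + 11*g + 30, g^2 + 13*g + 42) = g + 6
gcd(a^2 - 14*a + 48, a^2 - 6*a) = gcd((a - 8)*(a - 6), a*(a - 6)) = a - 6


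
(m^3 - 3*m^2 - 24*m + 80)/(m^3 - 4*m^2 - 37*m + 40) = (m^2 - 8*m + 16)/(m^2 - 9*m + 8)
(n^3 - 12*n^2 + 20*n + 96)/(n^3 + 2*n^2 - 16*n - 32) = (n^2 - 14*n + 48)/(n^2 - 16)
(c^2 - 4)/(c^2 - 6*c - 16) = (c - 2)/(c - 8)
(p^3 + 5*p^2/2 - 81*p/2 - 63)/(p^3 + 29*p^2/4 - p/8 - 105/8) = 4*(p - 6)/(4*p - 5)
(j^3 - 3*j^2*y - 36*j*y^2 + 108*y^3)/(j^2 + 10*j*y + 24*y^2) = (j^2 - 9*j*y + 18*y^2)/(j + 4*y)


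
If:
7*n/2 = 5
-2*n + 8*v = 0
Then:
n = 10/7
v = 5/14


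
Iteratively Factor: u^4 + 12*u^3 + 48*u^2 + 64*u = (u + 4)*(u^3 + 8*u^2 + 16*u) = (u + 4)^2*(u^2 + 4*u) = (u + 4)^3*(u)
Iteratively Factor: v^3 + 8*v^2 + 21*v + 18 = (v + 2)*(v^2 + 6*v + 9) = (v + 2)*(v + 3)*(v + 3)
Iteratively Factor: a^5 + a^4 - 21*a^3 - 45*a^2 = (a)*(a^4 + a^3 - 21*a^2 - 45*a) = a*(a - 5)*(a^3 + 6*a^2 + 9*a) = a*(a - 5)*(a + 3)*(a^2 + 3*a) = a^2*(a - 5)*(a + 3)*(a + 3)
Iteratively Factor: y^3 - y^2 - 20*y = (y + 4)*(y^2 - 5*y) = y*(y + 4)*(y - 5)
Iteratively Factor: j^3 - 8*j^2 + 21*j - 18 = (j - 3)*(j^2 - 5*j + 6) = (j - 3)^2*(j - 2)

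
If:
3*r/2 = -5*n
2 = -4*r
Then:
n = 3/20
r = -1/2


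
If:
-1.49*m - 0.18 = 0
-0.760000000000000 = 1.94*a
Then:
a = -0.39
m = -0.12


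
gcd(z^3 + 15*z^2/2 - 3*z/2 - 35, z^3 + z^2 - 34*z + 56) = z^2 + 5*z - 14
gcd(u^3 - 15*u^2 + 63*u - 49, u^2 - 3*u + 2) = u - 1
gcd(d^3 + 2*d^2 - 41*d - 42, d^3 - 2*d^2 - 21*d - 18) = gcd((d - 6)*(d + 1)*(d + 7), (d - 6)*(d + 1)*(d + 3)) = d^2 - 5*d - 6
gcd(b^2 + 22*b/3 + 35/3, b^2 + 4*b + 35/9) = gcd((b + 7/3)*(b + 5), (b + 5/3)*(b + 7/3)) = b + 7/3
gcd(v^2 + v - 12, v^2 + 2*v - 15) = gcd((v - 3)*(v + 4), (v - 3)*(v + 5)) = v - 3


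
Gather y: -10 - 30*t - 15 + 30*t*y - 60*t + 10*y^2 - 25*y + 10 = -90*t + 10*y^2 + y*(30*t - 25) - 15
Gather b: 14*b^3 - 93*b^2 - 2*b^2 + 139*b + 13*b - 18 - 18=14*b^3 - 95*b^2 + 152*b - 36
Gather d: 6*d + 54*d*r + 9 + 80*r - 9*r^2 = d*(54*r + 6) - 9*r^2 + 80*r + 9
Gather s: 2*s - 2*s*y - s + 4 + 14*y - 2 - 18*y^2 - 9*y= s*(1 - 2*y) - 18*y^2 + 5*y + 2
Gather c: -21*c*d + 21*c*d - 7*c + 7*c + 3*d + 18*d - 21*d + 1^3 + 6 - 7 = 0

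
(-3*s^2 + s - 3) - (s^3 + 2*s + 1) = -s^3 - 3*s^2 - s - 4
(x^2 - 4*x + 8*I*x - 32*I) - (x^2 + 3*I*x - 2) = -4*x + 5*I*x + 2 - 32*I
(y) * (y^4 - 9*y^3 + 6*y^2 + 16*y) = y^5 - 9*y^4 + 6*y^3 + 16*y^2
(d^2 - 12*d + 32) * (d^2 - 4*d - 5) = d^4 - 16*d^3 + 75*d^2 - 68*d - 160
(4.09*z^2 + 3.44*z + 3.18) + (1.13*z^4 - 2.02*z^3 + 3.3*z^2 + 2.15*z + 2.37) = 1.13*z^4 - 2.02*z^3 + 7.39*z^2 + 5.59*z + 5.55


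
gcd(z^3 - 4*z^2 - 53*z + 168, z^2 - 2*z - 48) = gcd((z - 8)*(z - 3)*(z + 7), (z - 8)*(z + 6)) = z - 8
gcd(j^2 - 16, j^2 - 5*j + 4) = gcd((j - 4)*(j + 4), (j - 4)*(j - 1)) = j - 4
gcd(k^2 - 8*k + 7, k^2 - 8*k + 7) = k^2 - 8*k + 7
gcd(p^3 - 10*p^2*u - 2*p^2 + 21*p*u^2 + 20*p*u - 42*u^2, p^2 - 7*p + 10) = p - 2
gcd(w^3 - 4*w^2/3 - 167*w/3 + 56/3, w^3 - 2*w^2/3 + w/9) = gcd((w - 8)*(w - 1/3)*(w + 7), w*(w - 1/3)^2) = w - 1/3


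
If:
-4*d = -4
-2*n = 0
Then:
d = 1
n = 0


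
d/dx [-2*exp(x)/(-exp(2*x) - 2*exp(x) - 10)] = 2*(10 - exp(2*x))*exp(x)/(exp(4*x) + 4*exp(3*x) + 24*exp(2*x) + 40*exp(x) + 100)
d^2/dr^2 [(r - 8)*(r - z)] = 2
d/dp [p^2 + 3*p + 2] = 2*p + 3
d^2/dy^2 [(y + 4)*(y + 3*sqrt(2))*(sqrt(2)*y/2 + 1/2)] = 3*sqrt(2)*y + 4*sqrt(2) + 7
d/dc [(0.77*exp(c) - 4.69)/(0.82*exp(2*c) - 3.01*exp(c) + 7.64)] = (-0.6314*exp(2*c) + 7.6916*exp(c) - 8.2341)*exp(c)/(0.6724*exp(4*c) - 4.9364*exp(3*c) + 21.5897*exp(2*c) - 45.9928*exp(c) + 58.3696)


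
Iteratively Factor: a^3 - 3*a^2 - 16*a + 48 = (a + 4)*(a^2 - 7*a + 12) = (a - 4)*(a + 4)*(a - 3)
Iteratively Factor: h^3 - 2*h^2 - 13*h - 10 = (h + 2)*(h^2 - 4*h - 5) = (h + 1)*(h + 2)*(h - 5)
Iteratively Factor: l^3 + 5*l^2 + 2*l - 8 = (l + 4)*(l^2 + l - 2) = (l + 2)*(l + 4)*(l - 1)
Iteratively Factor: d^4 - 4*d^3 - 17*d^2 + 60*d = (d + 4)*(d^3 - 8*d^2 + 15*d) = (d - 5)*(d + 4)*(d^2 - 3*d) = (d - 5)*(d - 3)*(d + 4)*(d)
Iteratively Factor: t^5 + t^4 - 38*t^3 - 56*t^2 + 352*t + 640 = (t - 5)*(t^4 + 6*t^3 - 8*t^2 - 96*t - 128) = (t - 5)*(t + 4)*(t^3 + 2*t^2 - 16*t - 32) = (t - 5)*(t - 4)*(t + 4)*(t^2 + 6*t + 8) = (t - 5)*(t - 4)*(t + 4)^2*(t + 2)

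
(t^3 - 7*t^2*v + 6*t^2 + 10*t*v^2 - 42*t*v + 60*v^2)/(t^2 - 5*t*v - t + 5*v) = (t^2 - 2*t*v + 6*t - 12*v)/(t - 1)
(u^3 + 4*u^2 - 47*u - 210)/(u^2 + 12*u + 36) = (u^2 - 2*u - 35)/(u + 6)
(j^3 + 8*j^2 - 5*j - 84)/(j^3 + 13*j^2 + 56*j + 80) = (j^2 + 4*j - 21)/(j^2 + 9*j + 20)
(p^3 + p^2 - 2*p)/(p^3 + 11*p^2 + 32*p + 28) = p*(p - 1)/(p^2 + 9*p + 14)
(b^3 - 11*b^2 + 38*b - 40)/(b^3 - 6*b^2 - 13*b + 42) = (b^2 - 9*b + 20)/(b^2 - 4*b - 21)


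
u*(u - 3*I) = u^2 - 3*I*u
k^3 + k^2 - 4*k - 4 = (k - 2)*(k + 1)*(k + 2)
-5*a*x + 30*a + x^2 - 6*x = (-5*a + x)*(x - 6)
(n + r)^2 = n^2 + 2*n*r + r^2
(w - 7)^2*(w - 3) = w^3 - 17*w^2 + 91*w - 147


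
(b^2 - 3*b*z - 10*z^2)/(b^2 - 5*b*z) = (b + 2*z)/b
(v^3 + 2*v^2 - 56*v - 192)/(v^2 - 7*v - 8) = (v^2 + 10*v + 24)/(v + 1)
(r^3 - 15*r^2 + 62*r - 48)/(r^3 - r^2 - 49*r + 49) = (r^2 - 14*r + 48)/(r^2 - 49)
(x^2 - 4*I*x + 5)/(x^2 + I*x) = (x - 5*I)/x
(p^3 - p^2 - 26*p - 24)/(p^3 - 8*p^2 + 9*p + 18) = (p + 4)/(p - 3)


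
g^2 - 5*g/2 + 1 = (g - 2)*(g - 1/2)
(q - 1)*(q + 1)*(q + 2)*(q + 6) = q^4 + 8*q^3 + 11*q^2 - 8*q - 12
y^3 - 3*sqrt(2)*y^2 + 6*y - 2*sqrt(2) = (y - sqrt(2))^3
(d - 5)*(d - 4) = d^2 - 9*d + 20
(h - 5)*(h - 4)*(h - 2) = h^3 - 11*h^2 + 38*h - 40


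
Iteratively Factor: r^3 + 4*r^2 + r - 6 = (r + 3)*(r^2 + r - 2) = (r + 2)*(r + 3)*(r - 1)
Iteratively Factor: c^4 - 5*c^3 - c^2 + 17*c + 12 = (c + 1)*(c^3 - 6*c^2 + 5*c + 12) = (c + 1)^2*(c^2 - 7*c + 12) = (c - 3)*(c + 1)^2*(c - 4)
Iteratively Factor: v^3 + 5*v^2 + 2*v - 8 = (v + 4)*(v^2 + v - 2) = (v + 2)*(v + 4)*(v - 1)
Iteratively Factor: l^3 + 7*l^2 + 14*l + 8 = (l + 4)*(l^2 + 3*l + 2) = (l + 1)*(l + 4)*(l + 2)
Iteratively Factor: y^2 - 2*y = (y)*(y - 2)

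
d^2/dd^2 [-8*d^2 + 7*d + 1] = -16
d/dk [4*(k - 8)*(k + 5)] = 8*k - 12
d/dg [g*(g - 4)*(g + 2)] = 3*g^2 - 4*g - 8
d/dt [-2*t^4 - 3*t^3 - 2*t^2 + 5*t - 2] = -8*t^3 - 9*t^2 - 4*t + 5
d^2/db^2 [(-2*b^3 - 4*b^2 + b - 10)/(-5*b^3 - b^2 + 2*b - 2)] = 2*(90*b^6 - 15*b^5 + 1485*b^4 + 121*b^3 - 258*b^2 - 330*b + 32)/(125*b^9 + 75*b^8 - 135*b^7 + 91*b^6 + 114*b^5 - 102*b^4 + 28*b^3 + 36*b^2 - 24*b + 8)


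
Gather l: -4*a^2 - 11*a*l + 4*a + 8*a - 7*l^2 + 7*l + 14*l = -4*a^2 + 12*a - 7*l^2 + l*(21 - 11*a)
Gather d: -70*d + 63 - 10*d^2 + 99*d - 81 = -10*d^2 + 29*d - 18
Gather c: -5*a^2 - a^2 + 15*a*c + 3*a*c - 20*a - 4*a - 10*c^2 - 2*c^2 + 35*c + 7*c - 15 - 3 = -6*a^2 - 24*a - 12*c^2 + c*(18*a + 42) - 18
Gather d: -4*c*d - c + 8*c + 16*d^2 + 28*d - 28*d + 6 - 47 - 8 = -4*c*d + 7*c + 16*d^2 - 49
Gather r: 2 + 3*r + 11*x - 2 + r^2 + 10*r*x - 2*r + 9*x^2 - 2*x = r^2 + r*(10*x + 1) + 9*x^2 + 9*x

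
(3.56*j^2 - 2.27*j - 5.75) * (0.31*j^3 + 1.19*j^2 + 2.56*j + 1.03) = 1.1036*j^5 + 3.5327*j^4 + 4.6298*j^3 - 8.9869*j^2 - 17.0581*j - 5.9225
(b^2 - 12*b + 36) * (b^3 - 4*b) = b^5 - 12*b^4 + 32*b^3 + 48*b^2 - 144*b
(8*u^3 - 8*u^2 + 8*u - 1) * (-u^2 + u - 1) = -8*u^5 + 16*u^4 - 24*u^3 + 17*u^2 - 9*u + 1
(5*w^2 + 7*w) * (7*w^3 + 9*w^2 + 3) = 35*w^5 + 94*w^4 + 63*w^3 + 15*w^2 + 21*w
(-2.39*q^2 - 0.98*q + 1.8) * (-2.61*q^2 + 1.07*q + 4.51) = 6.2379*q^4 + 0.000499999999999723*q^3 - 16.5255*q^2 - 2.4938*q + 8.118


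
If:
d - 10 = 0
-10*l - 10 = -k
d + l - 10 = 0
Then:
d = 10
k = 10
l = 0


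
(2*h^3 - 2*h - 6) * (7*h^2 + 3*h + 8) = 14*h^5 + 6*h^4 + 2*h^3 - 48*h^2 - 34*h - 48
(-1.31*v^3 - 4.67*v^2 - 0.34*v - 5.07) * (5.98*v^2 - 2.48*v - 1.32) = -7.8338*v^5 - 24.6778*v^4 + 11.2776*v^3 - 23.311*v^2 + 13.0224*v + 6.6924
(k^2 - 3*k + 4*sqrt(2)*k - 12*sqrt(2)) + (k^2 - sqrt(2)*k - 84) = 2*k^2 - 3*k + 3*sqrt(2)*k - 84 - 12*sqrt(2)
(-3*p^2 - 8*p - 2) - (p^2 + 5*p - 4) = -4*p^2 - 13*p + 2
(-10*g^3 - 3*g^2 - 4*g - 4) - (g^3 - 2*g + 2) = -11*g^3 - 3*g^2 - 2*g - 6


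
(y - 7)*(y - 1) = y^2 - 8*y + 7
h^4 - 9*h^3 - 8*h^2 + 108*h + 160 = (h - 8)*(h - 5)*(h + 2)^2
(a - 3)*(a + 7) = a^2 + 4*a - 21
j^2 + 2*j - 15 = (j - 3)*(j + 5)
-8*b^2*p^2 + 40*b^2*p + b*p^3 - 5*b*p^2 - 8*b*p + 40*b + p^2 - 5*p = (-8*b + p)*(p - 5)*(b*p + 1)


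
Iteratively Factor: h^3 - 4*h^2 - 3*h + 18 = (h - 3)*(h^2 - h - 6) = (h - 3)*(h + 2)*(h - 3)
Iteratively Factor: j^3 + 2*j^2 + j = (j + 1)*(j^2 + j) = j*(j + 1)*(j + 1)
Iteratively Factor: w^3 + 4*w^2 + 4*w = (w + 2)*(w^2 + 2*w) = (w + 2)^2*(w)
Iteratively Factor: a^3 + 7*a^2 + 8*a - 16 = (a + 4)*(a^2 + 3*a - 4) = (a + 4)^2*(a - 1)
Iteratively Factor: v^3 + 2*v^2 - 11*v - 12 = (v - 3)*(v^2 + 5*v + 4) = (v - 3)*(v + 1)*(v + 4)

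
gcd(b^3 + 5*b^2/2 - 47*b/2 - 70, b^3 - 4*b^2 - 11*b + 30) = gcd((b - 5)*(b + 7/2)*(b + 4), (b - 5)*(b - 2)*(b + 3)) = b - 5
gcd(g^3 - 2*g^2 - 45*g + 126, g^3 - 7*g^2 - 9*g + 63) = g - 3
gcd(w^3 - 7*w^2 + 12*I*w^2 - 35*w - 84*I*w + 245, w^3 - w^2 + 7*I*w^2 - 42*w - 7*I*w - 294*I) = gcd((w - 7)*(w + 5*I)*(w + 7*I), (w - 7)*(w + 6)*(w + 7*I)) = w^2 + w*(-7 + 7*I) - 49*I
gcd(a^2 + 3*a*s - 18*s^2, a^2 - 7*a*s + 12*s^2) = -a + 3*s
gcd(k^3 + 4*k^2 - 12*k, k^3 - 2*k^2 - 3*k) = k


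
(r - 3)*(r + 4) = r^2 + r - 12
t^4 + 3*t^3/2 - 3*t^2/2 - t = t*(t - 1)*(t + 1/2)*(t + 2)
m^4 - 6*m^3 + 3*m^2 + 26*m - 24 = (m - 4)*(m - 3)*(m - 1)*(m + 2)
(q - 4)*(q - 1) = q^2 - 5*q + 4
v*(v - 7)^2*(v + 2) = v^4 - 12*v^3 + 21*v^2 + 98*v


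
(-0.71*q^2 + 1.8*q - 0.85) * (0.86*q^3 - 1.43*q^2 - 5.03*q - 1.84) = -0.6106*q^5 + 2.5633*q^4 + 0.2663*q^3 - 6.5321*q^2 + 0.9635*q + 1.564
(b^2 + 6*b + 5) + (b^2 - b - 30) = 2*b^2 + 5*b - 25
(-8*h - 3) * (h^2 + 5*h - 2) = -8*h^3 - 43*h^2 + h + 6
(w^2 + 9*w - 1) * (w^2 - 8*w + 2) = w^4 + w^3 - 71*w^2 + 26*w - 2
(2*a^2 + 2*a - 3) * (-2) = -4*a^2 - 4*a + 6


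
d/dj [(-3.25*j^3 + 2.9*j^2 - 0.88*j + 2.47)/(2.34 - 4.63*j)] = (30.095*j^3 - 36.242*j^2 + 13.572*j + 9.3769)/(21.4369*j^2 - 21.6684*j + 5.4756)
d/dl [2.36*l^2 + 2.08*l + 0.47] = 4.72*l + 2.08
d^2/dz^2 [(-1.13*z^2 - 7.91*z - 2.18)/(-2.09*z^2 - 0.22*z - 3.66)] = (68.064194*z^3 + 5.27181599999999*z^2 - 357.02634*z - 15.604568)/(9.129329*z^6 + 2.882946*z^5 + 48.265206*z^4 + 10.107856*z^3 + 84.521844*z^2 + 8.841096*z + 49.027896)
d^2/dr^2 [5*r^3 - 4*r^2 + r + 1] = 30*r - 8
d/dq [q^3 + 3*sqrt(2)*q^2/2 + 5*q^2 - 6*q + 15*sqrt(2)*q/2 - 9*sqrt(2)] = 3*q^2 + 3*sqrt(2)*q + 10*q - 6 + 15*sqrt(2)/2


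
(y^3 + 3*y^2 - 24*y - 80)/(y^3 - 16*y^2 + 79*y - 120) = (y^2 + 8*y + 16)/(y^2 - 11*y + 24)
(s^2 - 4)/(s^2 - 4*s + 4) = (s + 2)/(s - 2)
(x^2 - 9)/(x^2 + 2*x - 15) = (x + 3)/(x + 5)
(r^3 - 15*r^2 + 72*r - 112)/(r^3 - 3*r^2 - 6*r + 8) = (r^2 - 11*r + 28)/(r^2 + r - 2)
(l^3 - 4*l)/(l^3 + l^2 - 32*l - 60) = l*(l - 2)/(l^2 - l - 30)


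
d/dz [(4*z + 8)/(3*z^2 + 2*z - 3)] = 4*(3*z^2 + 2*z - 2*(z + 2)*(3*z + 1) - 3)/(3*z^2 + 2*z - 3)^2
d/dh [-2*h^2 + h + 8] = 1 - 4*h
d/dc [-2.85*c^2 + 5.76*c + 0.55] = 5.76 - 5.7*c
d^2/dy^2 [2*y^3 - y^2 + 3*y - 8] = 12*y - 2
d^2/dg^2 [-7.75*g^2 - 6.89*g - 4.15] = -15.5000000000000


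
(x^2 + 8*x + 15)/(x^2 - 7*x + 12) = (x^2 + 8*x + 15)/(x^2 - 7*x + 12)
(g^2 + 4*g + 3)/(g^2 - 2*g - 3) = (g + 3)/(g - 3)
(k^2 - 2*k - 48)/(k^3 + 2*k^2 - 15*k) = (k^2 - 2*k - 48)/(k*(k^2 + 2*k - 15))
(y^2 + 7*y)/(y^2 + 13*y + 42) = y/(y + 6)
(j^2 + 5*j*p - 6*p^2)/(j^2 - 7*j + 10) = (j^2 + 5*j*p - 6*p^2)/(j^2 - 7*j + 10)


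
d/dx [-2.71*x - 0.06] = -2.71000000000000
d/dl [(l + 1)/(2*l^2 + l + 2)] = (2*l^2 + l - (l + 1)*(4*l + 1) + 2)/(2*l^2 + l + 2)^2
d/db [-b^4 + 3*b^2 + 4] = -4*b^3 + 6*b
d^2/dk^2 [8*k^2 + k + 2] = 16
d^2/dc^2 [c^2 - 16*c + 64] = 2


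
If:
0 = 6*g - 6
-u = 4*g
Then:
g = 1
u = -4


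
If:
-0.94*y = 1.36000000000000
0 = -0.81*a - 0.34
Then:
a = -0.42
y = -1.45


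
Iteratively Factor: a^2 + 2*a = (a)*(a + 2)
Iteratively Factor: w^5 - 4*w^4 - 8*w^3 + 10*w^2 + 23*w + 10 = (w + 1)*(w^4 - 5*w^3 - 3*w^2 + 13*w + 10) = (w - 2)*(w + 1)*(w^3 - 3*w^2 - 9*w - 5) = (w - 2)*(w + 1)^2*(w^2 - 4*w - 5) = (w - 5)*(w - 2)*(w + 1)^2*(w + 1)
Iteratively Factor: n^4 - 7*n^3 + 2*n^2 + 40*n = (n - 5)*(n^3 - 2*n^2 - 8*n) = (n - 5)*(n + 2)*(n^2 - 4*n) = n*(n - 5)*(n + 2)*(n - 4)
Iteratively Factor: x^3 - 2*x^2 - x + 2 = (x - 2)*(x^2 - 1) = (x - 2)*(x - 1)*(x + 1)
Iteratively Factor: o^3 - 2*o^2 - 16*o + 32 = (o - 2)*(o^2 - 16) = (o - 2)*(o + 4)*(o - 4)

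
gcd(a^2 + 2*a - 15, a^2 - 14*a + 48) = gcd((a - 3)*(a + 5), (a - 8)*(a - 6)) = 1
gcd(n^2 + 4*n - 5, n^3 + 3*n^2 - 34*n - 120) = n + 5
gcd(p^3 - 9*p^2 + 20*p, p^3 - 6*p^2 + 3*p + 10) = p - 5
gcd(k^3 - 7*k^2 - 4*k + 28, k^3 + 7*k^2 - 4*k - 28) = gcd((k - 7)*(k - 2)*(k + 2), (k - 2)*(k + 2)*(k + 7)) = k^2 - 4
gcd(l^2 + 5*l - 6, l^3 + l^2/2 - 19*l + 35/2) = l - 1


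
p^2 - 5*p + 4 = (p - 4)*(p - 1)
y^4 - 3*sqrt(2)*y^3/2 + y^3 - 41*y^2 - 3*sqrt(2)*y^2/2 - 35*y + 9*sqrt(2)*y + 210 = (y - 2)*(y + 3)*(y - 5*sqrt(2))*(y + 7*sqrt(2)/2)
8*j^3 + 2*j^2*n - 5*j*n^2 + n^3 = (-4*j + n)*(-2*j + n)*(j + n)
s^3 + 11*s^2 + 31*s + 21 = (s + 1)*(s + 3)*(s + 7)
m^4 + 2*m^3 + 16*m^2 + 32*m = m*(m + 2)*(m - 4*I)*(m + 4*I)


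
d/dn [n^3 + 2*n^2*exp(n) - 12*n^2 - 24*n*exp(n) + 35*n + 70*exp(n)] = 2*n^2*exp(n) + 3*n^2 - 20*n*exp(n) - 24*n + 46*exp(n) + 35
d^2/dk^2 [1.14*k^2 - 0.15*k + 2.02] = 2.28000000000000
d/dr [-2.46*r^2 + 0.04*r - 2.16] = 0.04 - 4.92*r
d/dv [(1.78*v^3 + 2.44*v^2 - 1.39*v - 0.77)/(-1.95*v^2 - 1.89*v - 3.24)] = (-3.471*v^4 - 6.7284*v^3 - 24.6237*v^2 - 18.8142*v + 3.0483)/(3.8025*v^4 + 7.371*v^3 + 16.2081*v^2 + 12.2472*v + 10.4976)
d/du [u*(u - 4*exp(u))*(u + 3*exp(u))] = -u^2*exp(u) + 3*u^2 - 24*u*exp(2*u) - 2*u*exp(u) - 12*exp(2*u)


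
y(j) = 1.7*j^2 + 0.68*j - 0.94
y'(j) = 3.4*j + 0.68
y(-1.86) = 3.68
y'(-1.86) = -5.64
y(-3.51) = 17.62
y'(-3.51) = -11.25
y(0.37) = -0.46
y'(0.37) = 1.94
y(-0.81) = -0.38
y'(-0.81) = -2.07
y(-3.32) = 15.54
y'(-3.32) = -10.61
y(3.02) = 16.62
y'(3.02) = 10.95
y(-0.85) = -0.29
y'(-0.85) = -2.21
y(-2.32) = 6.63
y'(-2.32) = -7.21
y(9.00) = 142.88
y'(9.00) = 31.28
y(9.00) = 142.88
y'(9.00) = 31.28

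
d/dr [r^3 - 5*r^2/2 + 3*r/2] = 3*r^2 - 5*r + 3/2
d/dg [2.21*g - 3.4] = 2.21000000000000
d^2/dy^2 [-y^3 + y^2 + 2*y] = 2 - 6*y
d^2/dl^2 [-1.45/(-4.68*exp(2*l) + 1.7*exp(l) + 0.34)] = ((2.465 - 27.144*exp(l))*(-4.68*exp(2*l) + 1.7*exp(l) + 0.34) - 1.45*(9.36*exp(l) - 1.7)*(18.72*exp(l) - 3.4)*exp(l))*exp(l)/(-4.68*exp(2*l) + 1.7*exp(l) + 0.34)^3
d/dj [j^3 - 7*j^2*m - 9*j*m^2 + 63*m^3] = 3*j^2 - 14*j*m - 9*m^2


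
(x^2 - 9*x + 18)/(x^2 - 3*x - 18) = (x - 3)/(x + 3)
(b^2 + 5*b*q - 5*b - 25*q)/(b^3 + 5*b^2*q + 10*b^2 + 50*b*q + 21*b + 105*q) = (b - 5)/(b^2 + 10*b + 21)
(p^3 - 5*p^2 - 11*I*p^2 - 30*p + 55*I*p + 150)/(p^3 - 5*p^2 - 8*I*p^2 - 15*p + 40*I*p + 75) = (p - 6*I)/(p - 3*I)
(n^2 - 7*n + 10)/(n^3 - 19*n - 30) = (n - 2)/(n^2 + 5*n + 6)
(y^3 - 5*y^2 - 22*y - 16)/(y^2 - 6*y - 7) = (y^2 - 6*y - 16)/(y - 7)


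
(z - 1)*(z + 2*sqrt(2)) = z^2 - z + 2*sqrt(2)*z - 2*sqrt(2)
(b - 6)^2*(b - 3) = b^3 - 15*b^2 + 72*b - 108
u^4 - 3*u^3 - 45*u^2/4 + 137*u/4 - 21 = (u - 4)*(u - 3/2)*(u - 1)*(u + 7/2)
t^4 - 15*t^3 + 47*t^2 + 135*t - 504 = (t - 8)*(t - 7)*(t - 3)*(t + 3)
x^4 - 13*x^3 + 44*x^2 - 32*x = x*(x - 8)*(x - 4)*(x - 1)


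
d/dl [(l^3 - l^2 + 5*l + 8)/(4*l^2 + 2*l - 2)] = (l^4 + l^3 - 7*l^2 - 15*l - 13/2)/(4*l^4 + 4*l^3 - 3*l^2 - 2*l + 1)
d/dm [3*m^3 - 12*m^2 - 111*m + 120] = 9*m^2 - 24*m - 111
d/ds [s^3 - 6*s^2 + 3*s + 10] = 3*s^2 - 12*s + 3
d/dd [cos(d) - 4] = -sin(d)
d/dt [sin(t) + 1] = cos(t)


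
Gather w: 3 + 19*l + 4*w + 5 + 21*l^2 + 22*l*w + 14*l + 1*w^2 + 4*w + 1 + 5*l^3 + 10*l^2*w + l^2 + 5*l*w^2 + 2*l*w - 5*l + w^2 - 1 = 5*l^3 + 22*l^2 + 28*l + w^2*(5*l + 2) + w*(10*l^2 + 24*l + 8) + 8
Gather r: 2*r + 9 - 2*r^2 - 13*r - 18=-2*r^2 - 11*r - 9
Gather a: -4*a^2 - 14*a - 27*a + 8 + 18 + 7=-4*a^2 - 41*a + 33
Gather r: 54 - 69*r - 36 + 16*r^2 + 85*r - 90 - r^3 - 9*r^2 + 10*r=-r^3 + 7*r^2 + 26*r - 72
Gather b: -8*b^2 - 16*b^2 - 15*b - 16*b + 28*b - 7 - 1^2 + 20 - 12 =-24*b^2 - 3*b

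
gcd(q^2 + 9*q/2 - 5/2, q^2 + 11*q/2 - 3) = q - 1/2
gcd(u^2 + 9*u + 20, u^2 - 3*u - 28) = u + 4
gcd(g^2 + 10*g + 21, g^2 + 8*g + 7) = g + 7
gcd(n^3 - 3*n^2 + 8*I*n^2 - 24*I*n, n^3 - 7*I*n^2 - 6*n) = n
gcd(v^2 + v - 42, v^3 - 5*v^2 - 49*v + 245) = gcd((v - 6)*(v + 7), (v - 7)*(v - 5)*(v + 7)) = v + 7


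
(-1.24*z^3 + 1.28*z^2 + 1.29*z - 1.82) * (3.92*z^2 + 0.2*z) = -4.8608*z^5 + 4.7696*z^4 + 5.3128*z^3 - 6.8764*z^2 - 0.364*z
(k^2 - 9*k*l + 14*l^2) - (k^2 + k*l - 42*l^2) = -10*k*l + 56*l^2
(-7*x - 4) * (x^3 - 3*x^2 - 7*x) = -7*x^4 + 17*x^3 + 61*x^2 + 28*x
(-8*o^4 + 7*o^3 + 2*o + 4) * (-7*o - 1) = 56*o^5 - 41*o^4 - 7*o^3 - 14*o^2 - 30*o - 4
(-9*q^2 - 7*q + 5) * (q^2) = -9*q^4 - 7*q^3 + 5*q^2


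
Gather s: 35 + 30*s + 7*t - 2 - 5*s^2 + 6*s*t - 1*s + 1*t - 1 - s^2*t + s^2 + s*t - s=s^2*(-t - 4) + s*(7*t + 28) + 8*t + 32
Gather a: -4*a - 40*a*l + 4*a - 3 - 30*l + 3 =-40*a*l - 30*l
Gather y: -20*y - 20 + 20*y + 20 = 0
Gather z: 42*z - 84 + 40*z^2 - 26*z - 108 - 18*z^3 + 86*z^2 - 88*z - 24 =-18*z^3 + 126*z^2 - 72*z - 216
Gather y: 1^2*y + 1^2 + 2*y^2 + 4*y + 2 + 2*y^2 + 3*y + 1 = 4*y^2 + 8*y + 4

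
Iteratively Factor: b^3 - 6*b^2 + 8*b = (b - 2)*(b^2 - 4*b) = b*(b - 2)*(b - 4)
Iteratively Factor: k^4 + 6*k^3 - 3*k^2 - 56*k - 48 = (k + 1)*(k^3 + 5*k^2 - 8*k - 48) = (k + 1)*(k + 4)*(k^2 + k - 12) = (k - 3)*(k + 1)*(k + 4)*(k + 4)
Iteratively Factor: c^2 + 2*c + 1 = (c + 1)*(c + 1)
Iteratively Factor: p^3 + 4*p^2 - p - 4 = (p + 1)*(p^2 + 3*p - 4) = (p - 1)*(p + 1)*(p + 4)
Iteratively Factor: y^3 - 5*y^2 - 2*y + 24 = (y + 2)*(y^2 - 7*y + 12) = (y - 4)*(y + 2)*(y - 3)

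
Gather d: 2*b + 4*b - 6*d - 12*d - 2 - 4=6*b - 18*d - 6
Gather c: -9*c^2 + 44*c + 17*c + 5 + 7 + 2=-9*c^2 + 61*c + 14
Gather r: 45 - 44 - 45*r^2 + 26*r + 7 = -45*r^2 + 26*r + 8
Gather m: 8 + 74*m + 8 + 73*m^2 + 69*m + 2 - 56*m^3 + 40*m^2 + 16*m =-56*m^3 + 113*m^2 + 159*m + 18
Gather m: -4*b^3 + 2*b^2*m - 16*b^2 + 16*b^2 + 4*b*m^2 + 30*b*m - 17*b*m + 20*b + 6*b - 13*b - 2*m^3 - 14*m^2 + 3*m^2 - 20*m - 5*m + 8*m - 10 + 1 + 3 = -4*b^3 + 13*b - 2*m^3 + m^2*(4*b - 11) + m*(2*b^2 + 13*b - 17) - 6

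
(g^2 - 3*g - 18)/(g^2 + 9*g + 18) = (g - 6)/(g + 6)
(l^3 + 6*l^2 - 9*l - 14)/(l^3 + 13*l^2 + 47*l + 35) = (l - 2)/(l + 5)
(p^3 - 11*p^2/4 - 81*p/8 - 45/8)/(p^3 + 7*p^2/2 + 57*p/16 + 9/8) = 2*(2*p^2 - 7*p - 15)/(4*p^2 + 11*p + 6)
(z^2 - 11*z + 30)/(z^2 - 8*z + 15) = (z - 6)/(z - 3)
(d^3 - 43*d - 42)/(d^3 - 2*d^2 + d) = (d^3 - 43*d - 42)/(d*(d^2 - 2*d + 1))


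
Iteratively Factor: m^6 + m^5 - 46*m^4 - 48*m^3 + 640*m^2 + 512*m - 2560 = (m - 2)*(m^5 + 3*m^4 - 40*m^3 - 128*m^2 + 384*m + 1280) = (m - 2)*(m + 4)*(m^4 - m^3 - 36*m^2 + 16*m + 320) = (m - 4)*(m - 2)*(m + 4)*(m^3 + 3*m^2 - 24*m - 80) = (m - 5)*(m - 4)*(m - 2)*(m + 4)*(m^2 + 8*m + 16) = (m - 5)*(m - 4)*(m - 2)*(m + 4)^2*(m + 4)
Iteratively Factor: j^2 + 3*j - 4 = (j + 4)*(j - 1)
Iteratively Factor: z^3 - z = (z + 1)*(z^2 - z) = z*(z + 1)*(z - 1)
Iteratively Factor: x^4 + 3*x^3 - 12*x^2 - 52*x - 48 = (x + 3)*(x^3 - 12*x - 16) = (x - 4)*(x + 3)*(x^2 + 4*x + 4) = (x - 4)*(x + 2)*(x + 3)*(x + 2)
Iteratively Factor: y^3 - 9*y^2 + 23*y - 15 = (y - 5)*(y^2 - 4*y + 3) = (y - 5)*(y - 1)*(y - 3)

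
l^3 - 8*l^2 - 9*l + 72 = (l - 8)*(l - 3)*(l + 3)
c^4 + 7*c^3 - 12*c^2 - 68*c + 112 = (c - 2)^2*(c + 4)*(c + 7)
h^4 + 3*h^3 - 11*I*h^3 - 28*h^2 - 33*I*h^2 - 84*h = h*(h + 3)*(h - 7*I)*(h - 4*I)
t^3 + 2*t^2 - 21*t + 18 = (t - 3)*(t - 1)*(t + 6)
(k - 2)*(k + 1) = k^2 - k - 2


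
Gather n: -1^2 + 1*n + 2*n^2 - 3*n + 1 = 2*n^2 - 2*n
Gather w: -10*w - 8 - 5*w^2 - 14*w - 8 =-5*w^2 - 24*w - 16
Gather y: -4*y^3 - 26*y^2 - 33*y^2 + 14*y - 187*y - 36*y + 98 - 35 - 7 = -4*y^3 - 59*y^2 - 209*y + 56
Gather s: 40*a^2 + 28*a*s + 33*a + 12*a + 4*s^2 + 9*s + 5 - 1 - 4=40*a^2 + 45*a + 4*s^2 + s*(28*a + 9)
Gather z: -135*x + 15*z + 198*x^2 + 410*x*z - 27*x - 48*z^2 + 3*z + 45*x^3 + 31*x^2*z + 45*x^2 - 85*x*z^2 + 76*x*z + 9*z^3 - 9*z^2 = 45*x^3 + 243*x^2 - 162*x + 9*z^3 + z^2*(-85*x - 57) + z*(31*x^2 + 486*x + 18)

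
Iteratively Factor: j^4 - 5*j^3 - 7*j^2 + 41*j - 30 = (j - 1)*(j^3 - 4*j^2 - 11*j + 30) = (j - 2)*(j - 1)*(j^2 - 2*j - 15) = (j - 5)*(j - 2)*(j - 1)*(j + 3)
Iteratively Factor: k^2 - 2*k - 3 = (k + 1)*(k - 3)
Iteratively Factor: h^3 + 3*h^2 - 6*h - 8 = (h + 1)*(h^2 + 2*h - 8) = (h - 2)*(h + 1)*(h + 4)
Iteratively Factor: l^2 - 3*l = (l)*(l - 3)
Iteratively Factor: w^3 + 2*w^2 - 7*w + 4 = (w - 1)*(w^2 + 3*w - 4) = (w - 1)*(w + 4)*(w - 1)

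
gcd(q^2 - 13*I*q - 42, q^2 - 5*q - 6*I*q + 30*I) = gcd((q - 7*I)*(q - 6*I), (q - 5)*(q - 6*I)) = q - 6*I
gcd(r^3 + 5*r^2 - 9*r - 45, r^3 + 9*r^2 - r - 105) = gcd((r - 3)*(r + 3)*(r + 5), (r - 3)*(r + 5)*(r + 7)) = r^2 + 2*r - 15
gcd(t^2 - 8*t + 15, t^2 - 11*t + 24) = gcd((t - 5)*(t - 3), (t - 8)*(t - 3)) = t - 3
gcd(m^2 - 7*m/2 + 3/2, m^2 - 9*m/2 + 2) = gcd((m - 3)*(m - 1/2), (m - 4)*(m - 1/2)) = m - 1/2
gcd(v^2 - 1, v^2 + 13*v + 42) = 1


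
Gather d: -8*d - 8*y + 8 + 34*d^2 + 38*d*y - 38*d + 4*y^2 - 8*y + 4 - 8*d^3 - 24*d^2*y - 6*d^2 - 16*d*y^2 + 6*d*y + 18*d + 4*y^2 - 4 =-8*d^3 + d^2*(28 - 24*y) + d*(-16*y^2 + 44*y - 28) + 8*y^2 - 16*y + 8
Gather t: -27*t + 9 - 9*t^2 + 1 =-9*t^2 - 27*t + 10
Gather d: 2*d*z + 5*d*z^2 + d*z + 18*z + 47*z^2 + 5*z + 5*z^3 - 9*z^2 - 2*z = d*(5*z^2 + 3*z) + 5*z^3 + 38*z^2 + 21*z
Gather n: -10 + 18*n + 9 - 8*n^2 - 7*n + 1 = -8*n^2 + 11*n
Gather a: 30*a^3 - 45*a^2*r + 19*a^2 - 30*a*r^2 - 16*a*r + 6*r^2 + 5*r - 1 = 30*a^3 + a^2*(19 - 45*r) + a*(-30*r^2 - 16*r) + 6*r^2 + 5*r - 1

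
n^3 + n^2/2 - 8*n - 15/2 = (n - 3)*(n + 1)*(n + 5/2)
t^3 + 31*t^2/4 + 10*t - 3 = (t - 1/4)*(t + 2)*(t + 6)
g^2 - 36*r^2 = (g - 6*r)*(g + 6*r)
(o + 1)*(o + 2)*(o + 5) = o^3 + 8*o^2 + 17*o + 10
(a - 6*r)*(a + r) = a^2 - 5*a*r - 6*r^2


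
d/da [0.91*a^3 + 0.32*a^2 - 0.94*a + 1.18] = 2.73*a^2 + 0.64*a - 0.94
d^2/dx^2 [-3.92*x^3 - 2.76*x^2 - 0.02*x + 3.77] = -23.52*x - 5.52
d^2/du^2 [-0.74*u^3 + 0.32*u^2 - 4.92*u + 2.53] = 0.64 - 4.44*u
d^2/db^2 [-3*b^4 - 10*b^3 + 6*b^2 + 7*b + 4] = -36*b^2 - 60*b + 12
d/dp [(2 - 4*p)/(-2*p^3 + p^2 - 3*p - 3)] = 2*(-8*p^3 + 8*p^2 - 2*p + 9)/(4*p^6 - 4*p^5 + 13*p^4 + 6*p^3 + 3*p^2 + 18*p + 9)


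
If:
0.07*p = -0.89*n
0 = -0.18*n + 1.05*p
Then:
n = 0.00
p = 0.00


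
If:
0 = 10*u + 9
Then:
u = -9/10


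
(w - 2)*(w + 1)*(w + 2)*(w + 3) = w^4 + 4*w^3 - w^2 - 16*w - 12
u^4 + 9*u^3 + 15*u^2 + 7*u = u*(u + 1)^2*(u + 7)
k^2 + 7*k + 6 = (k + 1)*(k + 6)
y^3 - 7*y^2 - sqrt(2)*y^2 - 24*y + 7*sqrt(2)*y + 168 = (y - 7)*(y - 4*sqrt(2))*(y + 3*sqrt(2))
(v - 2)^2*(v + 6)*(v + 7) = v^4 + 9*v^3 - 6*v^2 - 116*v + 168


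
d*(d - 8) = d^2 - 8*d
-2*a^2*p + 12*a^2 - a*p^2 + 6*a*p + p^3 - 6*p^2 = (-2*a + p)*(a + p)*(p - 6)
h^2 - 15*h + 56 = (h - 8)*(h - 7)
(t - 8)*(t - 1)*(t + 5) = t^3 - 4*t^2 - 37*t + 40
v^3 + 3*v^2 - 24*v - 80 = (v - 5)*(v + 4)^2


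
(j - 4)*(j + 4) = j^2 - 16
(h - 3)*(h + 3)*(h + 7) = h^3 + 7*h^2 - 9*h - 63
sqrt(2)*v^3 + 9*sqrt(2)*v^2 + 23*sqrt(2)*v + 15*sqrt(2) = (v + 3)*(v + 5)*(sqrt(2)*v + sqrt(2))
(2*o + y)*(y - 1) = 2*o*y - 2*o + y^2 - y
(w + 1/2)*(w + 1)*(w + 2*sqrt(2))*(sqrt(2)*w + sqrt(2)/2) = sqrt(2)*w^4 + 2*sqrt(2)*w^3 + 4*w^3 + 5*sqrt(2)*w^2/4 + 8*w^2 + sqrt(2)*w/4 + 5*w + 1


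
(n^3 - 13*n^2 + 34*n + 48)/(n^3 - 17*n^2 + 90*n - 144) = (n + 1)/(n - 3)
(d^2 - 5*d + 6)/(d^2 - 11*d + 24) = (d - 2)/(d - 8)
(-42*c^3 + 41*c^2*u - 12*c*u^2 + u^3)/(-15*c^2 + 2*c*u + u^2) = (14*c^2 - 9*c*u + u^2)/(5*c + u)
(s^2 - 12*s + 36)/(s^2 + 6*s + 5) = (s^2 - 12*s + 36)/(s^2 + 6*s + 5)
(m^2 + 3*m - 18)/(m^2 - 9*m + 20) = (m^2 + 3*m - 18)/(m^2 - 9*m + 20)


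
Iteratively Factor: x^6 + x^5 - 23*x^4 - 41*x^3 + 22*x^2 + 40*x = (x + 1)*(x^5 - 23*x^3 - 18*x^2 + 40*x) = x*(x + 1)*(x^4 - 23*x^2 - 18*x + 40) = x*(x - 5)*(x + 1)*(x^3 + 5*x^2 + 2*x - 8) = x*(x - 5)*(x + 1)*(x + 4)*(x^2 + x - 2) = x*(x - 5)*(x - 1)*(x + 1)*(x + 4)*(x + 2)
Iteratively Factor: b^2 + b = (b + 1)*(b)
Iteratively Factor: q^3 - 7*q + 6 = (q + 3)*(q^2 - 3*q + 2) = (q - 2)*(q + 3)*(q - 1)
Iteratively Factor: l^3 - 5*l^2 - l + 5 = (l + 1)*(l^2 - 6*l + 5) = (l - 5)*(l + 1)*(l - 1)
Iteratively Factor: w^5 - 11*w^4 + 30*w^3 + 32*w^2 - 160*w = (w - 4)*(w^4 - 7*w^3 + 2*w^2 + 40*w) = (w - 4)^2*(w^3 - 3*w^2 - 10*w) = (w - 5)*(w - 4)^2*(w^2 + 2*w) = w*(w - 5)*(w - 4)^2*(w + 2)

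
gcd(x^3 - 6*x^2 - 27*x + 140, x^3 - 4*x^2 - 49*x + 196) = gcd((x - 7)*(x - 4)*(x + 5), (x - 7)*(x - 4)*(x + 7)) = x^2 - 11*x + 28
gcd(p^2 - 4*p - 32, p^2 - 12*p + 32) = p - 8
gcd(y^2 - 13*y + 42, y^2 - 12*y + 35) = y - 7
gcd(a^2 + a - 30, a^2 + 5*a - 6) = a + 6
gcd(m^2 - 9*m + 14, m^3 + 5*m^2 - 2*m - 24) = m - 2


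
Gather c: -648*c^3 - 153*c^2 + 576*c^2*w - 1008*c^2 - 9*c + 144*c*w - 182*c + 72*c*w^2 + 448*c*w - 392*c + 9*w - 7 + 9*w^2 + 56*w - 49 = -648*c^3 + c^2*(576*w - 1161) + c*(72*w^2 + 592*w - 583) + 9*w^2 + 65*w - 56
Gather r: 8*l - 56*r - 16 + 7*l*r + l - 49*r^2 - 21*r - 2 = 9*l - 49*r^2 + r*(7*l - 77) - 18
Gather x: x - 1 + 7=x + 6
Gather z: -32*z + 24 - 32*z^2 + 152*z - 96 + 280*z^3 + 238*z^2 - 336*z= 280*z^3 + 206*z^2 - 216*z - 72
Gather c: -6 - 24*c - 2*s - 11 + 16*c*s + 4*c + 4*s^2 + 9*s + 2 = c*(16*s - 20) + 4*s^2 + 7*s - 15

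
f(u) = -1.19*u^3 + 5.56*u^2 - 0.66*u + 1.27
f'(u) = -3.57*u^2 + 11.12*u - 0.66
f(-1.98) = 33.61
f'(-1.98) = -36.67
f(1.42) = 8.14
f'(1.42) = 7.93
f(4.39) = 4.85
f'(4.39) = -20.64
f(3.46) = 16.26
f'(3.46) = -4.92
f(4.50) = 2.45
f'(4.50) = -22.91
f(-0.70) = 4.86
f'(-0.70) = -10.19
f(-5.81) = 426.17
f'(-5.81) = -185.78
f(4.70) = -2.56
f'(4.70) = -27.26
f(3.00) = 17.20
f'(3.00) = 0.57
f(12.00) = -1262.33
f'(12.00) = -381.30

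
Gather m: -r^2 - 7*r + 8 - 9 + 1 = -r^2 - 7*r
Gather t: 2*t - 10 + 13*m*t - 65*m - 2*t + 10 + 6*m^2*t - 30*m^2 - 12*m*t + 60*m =-30*m^2 - 5*m + t*(6*m^2 + m)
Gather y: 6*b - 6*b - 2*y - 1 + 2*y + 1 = 0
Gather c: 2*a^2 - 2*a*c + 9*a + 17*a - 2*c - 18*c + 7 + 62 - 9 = 2*a^2 + 26*a + c*(-2*a - 20) + 60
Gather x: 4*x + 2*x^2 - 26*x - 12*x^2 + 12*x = -10*x^2 - 10*x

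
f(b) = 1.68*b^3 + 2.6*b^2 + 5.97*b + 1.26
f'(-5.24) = 117.11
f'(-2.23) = 19.44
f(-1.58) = -8.31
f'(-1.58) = 10.34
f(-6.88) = -463.85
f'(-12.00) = 669.33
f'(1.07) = 17.30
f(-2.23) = -17.75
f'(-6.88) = 208.76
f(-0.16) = 0.36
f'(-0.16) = 5.27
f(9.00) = 1490.31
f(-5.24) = -200.35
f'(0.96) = 15.61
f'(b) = 5.04*b^2 + 5.2*b + 5.97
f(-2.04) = -14.36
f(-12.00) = -2599.02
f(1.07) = 12.68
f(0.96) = 10.87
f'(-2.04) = 16.34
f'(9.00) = 461.01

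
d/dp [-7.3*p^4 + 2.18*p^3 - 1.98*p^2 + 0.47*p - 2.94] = -29.2*p^3 + 6.54*p^2 - 3.96*p + 0.47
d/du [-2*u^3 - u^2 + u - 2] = -6*u^2 - 2*u + 1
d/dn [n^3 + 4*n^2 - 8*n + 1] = 3*n^2 + 8*n - 8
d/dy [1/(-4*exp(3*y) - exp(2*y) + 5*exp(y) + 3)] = (12*exp(2*y) + 2*exp(y) - 5)*exp(y)/(4*exp(3*y) + exp(2*y) - 5*exp(y) - 3)^2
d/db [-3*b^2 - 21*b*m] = -6*b - 21*m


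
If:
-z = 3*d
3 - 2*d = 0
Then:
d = 3/2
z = -9/2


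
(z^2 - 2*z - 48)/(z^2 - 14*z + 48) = (z + 6)/(z - 6)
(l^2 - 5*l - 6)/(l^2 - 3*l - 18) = (l + 1)/(l + 3)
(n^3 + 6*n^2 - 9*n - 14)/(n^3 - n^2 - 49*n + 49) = (n^2 - n - 2)/(n^2 - 8*n + 7)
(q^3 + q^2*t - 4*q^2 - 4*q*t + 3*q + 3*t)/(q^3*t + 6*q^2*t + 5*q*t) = (q^3 + q^2*t - 4*q^2 - 4*q*t + 3*q + 3*t)/(q*t*(q^2 + 6*q + 5))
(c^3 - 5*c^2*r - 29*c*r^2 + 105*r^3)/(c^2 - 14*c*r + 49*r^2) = (-c^2 - 2*c*r + 15*r^2)/(-c + 7*r)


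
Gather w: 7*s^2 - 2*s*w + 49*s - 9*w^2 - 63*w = 7*s^2 + 49*s - 9*w^2 + w*(-2*s - 63)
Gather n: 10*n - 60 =10*n - 60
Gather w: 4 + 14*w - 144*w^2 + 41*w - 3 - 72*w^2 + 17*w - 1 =-216*w^2 + 72*w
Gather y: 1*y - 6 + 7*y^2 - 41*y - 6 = 7*y^2 - 40*y - 12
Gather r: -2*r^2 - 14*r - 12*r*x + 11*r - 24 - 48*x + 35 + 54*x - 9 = -2*r^2 + r*(-12*x - 3) + 6*x + 2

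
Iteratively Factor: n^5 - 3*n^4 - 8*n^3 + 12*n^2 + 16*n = (n + 1)*(n^4 - 4*n^3 - 4*n^2 + 16*n) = (n + 1)*(n + 2)*(n^3 - 6*n^2 + 8*n) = n*(n + 1)*(n + 2)*(n^2 - 6*n + 8) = n*(n - 4)*(n + 1)*(n + 2)*(n - 2)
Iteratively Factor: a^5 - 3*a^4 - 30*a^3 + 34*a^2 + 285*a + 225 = (a + 1)*(a^4 - 4*a^3 - 26*a^2 + 60*a + 225) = (a + 1)*(a + 3)*(a^3 - 7*a^2 - 5*a + 75) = (a - 5)*(a + 1)*(a + 3)*(a^2 - 2*a - 15) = (a - 5)^2*(a + 1)*(a + 3)*(a + 3)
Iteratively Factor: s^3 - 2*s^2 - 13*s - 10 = (s + 2)*(s^2 - 4*s - 5) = (s - 5)*(s + 2)*(s + 1)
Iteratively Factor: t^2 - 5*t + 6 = (t - 3)*(t - 2)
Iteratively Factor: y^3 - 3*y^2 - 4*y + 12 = (y - 2)*(y^2 - y - 6) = (y - 2)*(y + 2)*(y - 3)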